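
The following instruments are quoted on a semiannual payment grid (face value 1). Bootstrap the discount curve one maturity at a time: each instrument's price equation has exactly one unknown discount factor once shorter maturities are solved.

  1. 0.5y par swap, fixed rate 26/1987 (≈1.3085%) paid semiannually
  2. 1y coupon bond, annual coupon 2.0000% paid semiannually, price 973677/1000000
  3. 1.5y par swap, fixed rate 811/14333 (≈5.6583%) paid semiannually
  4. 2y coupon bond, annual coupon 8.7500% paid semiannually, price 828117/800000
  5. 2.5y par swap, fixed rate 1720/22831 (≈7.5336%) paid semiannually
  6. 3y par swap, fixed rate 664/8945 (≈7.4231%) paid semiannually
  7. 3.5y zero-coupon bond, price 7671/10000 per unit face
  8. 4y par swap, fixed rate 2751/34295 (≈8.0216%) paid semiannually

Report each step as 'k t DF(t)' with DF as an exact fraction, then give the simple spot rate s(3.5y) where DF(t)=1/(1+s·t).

step 1 [0.5y] swap r/2=13/1987: DF=(1 − 13/1987·(0))/(1+13/1987) = 1987/2000 ≈ 0.993500
step 2 [1y] bond c/2=1/100: DF=(973677/1000000 − 1/100·(0.993500))/(1+1/100) = 4771/5000 ≈ 0.954200
step 3 [1.5y] swap r/2=811/28666: DF=(1 − 811/28666·(0.993500+0.954200))/(1+811/28666) = 9189/10000 ≈ 0.918900
step 4 [2y] bond c/2=7/160: DF=(828117/800000 − 7/160·(0.993500+0.954200+0.918900))/(1+7/160) = 2179/2500 ≈ 0.871600
step 5 [2.5y] swap r/2=860/22831: DF=(1 − 860/22831·(0.993500+0.954200+0.918900+0.871600))/(1+860/22831) = 207/250 ≈ 0.828000
step 6 [3y] swap r/2=332/8945: DF=(1 − 332/8945·(0.993500+0.954200+0.918900+0.871600+0.828000))/(1+332/8945) = 1001/1250 ≈ 0.800800
step 7 [3.5y] zero: DF = P = 7671/10000 ≈ 0.767100
step 8 [4y] swap r/2=2751/68590: DF=(1 − 2751/68590·(0.993500+0.954200+0.918900+0.871600+0.828000+0.800800+0.767100))/(1+2751/68590) = 7249/10000 ≈ 0.724900

1 1/2 1987/2000
2 1 4771/5000
3 3/2 9189/10000
4 2 2179/2500
5 5/2 207/250
6 3 1001/1250
7 7/2 7671/10000
8 4 7249/10000
s(3.5y) = (1/(7671/10000) − 1)/(7/2) = 4658/53697 ≈ 8.6746%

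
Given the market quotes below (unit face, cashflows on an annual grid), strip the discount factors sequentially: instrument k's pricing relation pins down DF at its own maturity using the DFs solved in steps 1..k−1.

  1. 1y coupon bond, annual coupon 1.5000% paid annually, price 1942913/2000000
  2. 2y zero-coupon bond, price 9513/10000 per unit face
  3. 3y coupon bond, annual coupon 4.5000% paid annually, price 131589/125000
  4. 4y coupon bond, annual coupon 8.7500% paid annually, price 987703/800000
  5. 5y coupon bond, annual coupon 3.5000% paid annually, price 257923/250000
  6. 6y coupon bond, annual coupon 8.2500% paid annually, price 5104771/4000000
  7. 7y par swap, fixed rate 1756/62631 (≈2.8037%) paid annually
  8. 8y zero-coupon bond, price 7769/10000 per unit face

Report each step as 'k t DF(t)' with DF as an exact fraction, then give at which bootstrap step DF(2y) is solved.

step 1 [1y] bond c/1=3/200: DF=(1942913/2000000 − 3/200·(0))/(1+3/200) = 9571/10000 ≈ 0.957100
step 2 [2y] zero: DF = P = 9513/10000 ≈ 0.951300
step 3 [3y] bond c/1=9/200: DF=(131589/125000 − 9/200·(0.957100+0.951300))/(1+9/200) = 2313/2500 ≈ 0.925200
step 4 [4y] bond c/1=7/80: DF=(987703/800000 − 7/80·(0.957100+0.951300+0.925200))/(1+7/80) = 9073/10000 ≈ 0.907300
step 5 [5y] bond c/1=7/200: DF=(257923/250000 − 7/200·(0.957100+0.951300+0.925200+0.907300))/(1+7/200) = 8703/10000 ≈ 0.870300
step 6 [6y] bond c/1=33/400: DF=(5104771/4000000 − 33/400·(0.957100+0.951300+0.925200+0.907300+0.870300))/(1+33/400) = 331/400 ≈ 0.827500
step 7 [7y] swap r/1=1756/62631: DF=(1 − 1756/62631·(0.957100+0.951300+0.925200+0.907300+0.870300+0.827500))/(1+1756/62631) = 2061/2500 ≈ 0.824400
step 8 [8y] zero: DF = P = 7769/10000 ≈ 0.776900

1 1 9571/10000
2 2 9513/10000
3 3 2313/2500
4 4 9073/10000
5 5 8703/10000
6 6 331/400
7 7 2061/2500
8 8 7769/10000
DF(2y) is solved at step 2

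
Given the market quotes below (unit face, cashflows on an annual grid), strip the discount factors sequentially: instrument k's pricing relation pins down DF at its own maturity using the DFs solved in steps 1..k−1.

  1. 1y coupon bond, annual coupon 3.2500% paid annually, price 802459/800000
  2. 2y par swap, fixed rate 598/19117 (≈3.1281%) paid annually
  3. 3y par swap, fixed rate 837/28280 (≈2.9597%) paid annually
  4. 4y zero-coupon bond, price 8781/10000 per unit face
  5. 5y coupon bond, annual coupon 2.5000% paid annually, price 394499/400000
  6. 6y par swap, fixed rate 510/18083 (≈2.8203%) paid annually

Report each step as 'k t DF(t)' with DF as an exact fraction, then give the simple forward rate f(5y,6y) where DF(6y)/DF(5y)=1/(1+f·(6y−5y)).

step 1 [1y] bond c/1=13/400: DF=(802459/800000 − 13/400·(0))/(1+13/400) = 1943/2000 ≈ 0.971500
step 2 [2y] swap r/1=598/19117: DF=(1 − 598/19117·(0.971500))/(1+598/19117) = 4701/5000 ≈ 0.940200
step 3 [3y] swap r/1=837/28280: DF=(1 − 837/28280·(0.971500+0.940200))/(1+837/28280) = 9163/10000 ≈ 0.916300
step 4 [4y] zero: DF = P = 8781/10000 ≈ 0.878100
step 5 [5y] bond c/1=1/40: DF=(394499/400000 − 1/40·(0.971500+0.940200+0.916300+0.878100))/(1+1/40) = 4359/5000 ≈ 0.871800
step 6 [6y] swap r/1=510/18083: DF=(1 − 510/18083·(0.971500+0.940200+0.916300+0.878100+0.871800))/(1+510/18083) = 847/1000 ≈ 0.847000

1 1 1943/2000
2 2 4701/5000
3 3 9163/10000
4 4 8781/10000
5 5 4359/5000
6 6 847/1000
f(5y,6y) = ((4359/5000)/(847/1000) − 1)/(1) = 124/4235 ≈ 2.9280%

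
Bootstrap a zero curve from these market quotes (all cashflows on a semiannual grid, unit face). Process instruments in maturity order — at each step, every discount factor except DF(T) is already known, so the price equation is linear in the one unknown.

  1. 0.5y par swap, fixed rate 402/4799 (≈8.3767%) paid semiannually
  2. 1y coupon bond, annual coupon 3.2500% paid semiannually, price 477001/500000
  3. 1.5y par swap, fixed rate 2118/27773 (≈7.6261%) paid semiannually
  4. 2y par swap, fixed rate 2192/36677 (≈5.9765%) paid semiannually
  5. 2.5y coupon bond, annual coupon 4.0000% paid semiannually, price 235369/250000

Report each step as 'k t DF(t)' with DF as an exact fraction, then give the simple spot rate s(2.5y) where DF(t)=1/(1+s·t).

step 1 [0.5y] swap r/2=201/4799: DF=(1 − 201/4799·(0))/(1+201/4799) = 4799/5000 ≈ 0.959800
step 2 [1y] bond c/2=13/800: DF=(477001/500000 − 13/800·(0.959800))/(1+13/800) = 4617/5000 ≈ 0.923400
step 3 [1.5y] swap r/2=1059/27773: DF=(1 − 1059/27773·(0.959800+0.923400))/(1+1059/27773) = 8941/10000 ≈ 0.894100
step 4 [2y] swap r/2=1096/36677: DF=(1 − 1096/36677·(0.959800+0.923400+0.894100))/(1+1096/36677) = 1113/1250 ≈ 0.890400
step 5 [2.5y] bond c/2=1/50: DF=(235369/250000 − 1/50·(0.959800+0.923400+0.894100+0.890400))/(1+1/50) = 8511/10000 ≈ 0.851100

1 1/2 4799/5000
2 1 4617/5000
3 3/2 8941/10000
4 2 1113/1250
5 5/2 8511/10000
s(2.5y) = (1/(8511/10000) − 1)/(5/2) = 2978/42555 ≈ 6.9980%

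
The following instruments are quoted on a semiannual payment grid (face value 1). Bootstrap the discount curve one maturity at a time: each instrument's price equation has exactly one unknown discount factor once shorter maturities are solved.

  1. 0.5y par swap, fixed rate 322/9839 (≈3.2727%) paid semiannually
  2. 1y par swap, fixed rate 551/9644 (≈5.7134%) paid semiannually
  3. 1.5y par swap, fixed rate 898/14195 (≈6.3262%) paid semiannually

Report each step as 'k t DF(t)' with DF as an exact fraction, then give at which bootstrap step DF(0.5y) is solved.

1 1/2 9839/10000
2 1 9449/10000
3 3/2 4551/5000
DF(0.5y) is solved at step 1

step 1 [0.5y] swap r/2=161/9839: DF=(1 − 161/9839·(0))/(1+161/9839) = 9839/10000 ≈ 0.983900
step 2 [1y] swap r/2=551/19288: DF=(1 − 551/19288·(0.983900))/(1+551/19288) = 9449/10000 ≈ 0.944900
step 3 [1.5y] swap r/2=449/14195: DF=(1 − 449/14195·(0.983900+0.944900))/(1+449/14195) = 4551/5000 ≈ 0.910200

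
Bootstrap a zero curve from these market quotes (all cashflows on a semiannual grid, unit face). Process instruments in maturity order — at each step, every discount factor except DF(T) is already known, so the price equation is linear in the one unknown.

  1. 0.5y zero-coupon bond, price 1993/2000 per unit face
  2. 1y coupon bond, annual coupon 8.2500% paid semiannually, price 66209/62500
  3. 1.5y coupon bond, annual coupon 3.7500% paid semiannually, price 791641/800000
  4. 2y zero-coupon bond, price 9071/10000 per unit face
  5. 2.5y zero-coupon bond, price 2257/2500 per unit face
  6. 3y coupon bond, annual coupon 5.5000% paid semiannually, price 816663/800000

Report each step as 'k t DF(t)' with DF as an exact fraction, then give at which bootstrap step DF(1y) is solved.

1 1/2 1993/2000
2 1 9779/10000
3 3/2 187/200
4 2 9071/10000
5 5/2 2257/2500
6 3 542/625
DF(1y) is solved at step 2

step 1 [0.5y] zero: DF = P = 1993/2000 ≈ 0.996500
step 2 [1y] bond c/2=33/800: DF=(66209/62500 − 33/800·(0.996500))/(1+33/800) = 9779/10000 ≈ 0.977900
step 3 [1.5y] bond c/2=3/160: DF=(791641/800000 − 3/160·(0.996500+0.977900))/(1+3/160) = 187/200 ≈ 0.935000
step 4 [2y] zero: DF = P = 9071/10000 ≈ 0.907100
step 5 [2.5y] zero: DF = P = 2257/2500 ≈ 0.902800
step 6 [3y] bond c/2=11/400: DF=(816663/800000 − 11/400·(0.996500+0.977900+0.935000+0.907100+0.902800))/(1+11/400) = 542/625 ≈ 0.867200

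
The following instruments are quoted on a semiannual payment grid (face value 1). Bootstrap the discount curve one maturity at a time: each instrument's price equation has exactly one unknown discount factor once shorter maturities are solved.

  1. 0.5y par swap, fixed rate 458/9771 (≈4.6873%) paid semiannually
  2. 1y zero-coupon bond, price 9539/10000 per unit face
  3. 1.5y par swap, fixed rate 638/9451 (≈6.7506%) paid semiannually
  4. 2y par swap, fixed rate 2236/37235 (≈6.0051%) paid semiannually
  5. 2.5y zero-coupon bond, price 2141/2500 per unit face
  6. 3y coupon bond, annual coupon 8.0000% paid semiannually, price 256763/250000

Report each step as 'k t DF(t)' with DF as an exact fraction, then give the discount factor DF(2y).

1 1/2 9771/10000
2 1 9539/10000
3 3/2 9043/10000
4 2 4441/5000
5 5/2 2141/2500
6 3 4057/5000
DF(2y) = 4441/5000 ≈ 0.888200

step 1 [0.5y] swap r/2=229/9771: DF=(1 − 229/9771·(0))/(1+229/9771) = 9771/10000 ≈ 0.977100
step 2 [1y] zero: DF = P = 9539/10000 ≈ 0.953900
step 3 [1.5y] swap r/2=319/9451: DF=(1 − 319/9451·(0.977100+0.953900))/(1+319/9451) = 9043/10000 ≈ 0.904300
step 4 [2y] swap r/2=1118/37235: DF=(1 − 1118/37235·(0.977100+0.953900+0.904300))/(1+1118/37235) = 4441/5000 ≈ 0.888200
step 5 [2.5y] zero: DF = P = 2141/2500 ≈ 0.856400
step 6 [3y] bond c/2=1/25: DF=(256763/250000 − 1/25·(0.977100+0.953900+0.904300+0.888200+0.856400))/(1+1/25) = 4057/5000 ≈ 0.811400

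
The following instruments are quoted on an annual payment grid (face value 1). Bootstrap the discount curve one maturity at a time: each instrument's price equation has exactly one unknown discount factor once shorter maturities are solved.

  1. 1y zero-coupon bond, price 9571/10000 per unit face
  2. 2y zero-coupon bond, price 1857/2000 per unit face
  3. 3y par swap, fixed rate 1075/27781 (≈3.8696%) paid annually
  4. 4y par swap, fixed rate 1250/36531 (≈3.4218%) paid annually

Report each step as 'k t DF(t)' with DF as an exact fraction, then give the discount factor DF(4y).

1 1 9571/10000
2 2 1857/2000
3 3 357/400
4 4 7/8
DF(4y) = 7/8 ≈ 0.875000

step 1 [1y] zero: DF = P = 9571/10000 ≈ 0.957100
step 2 [2y] zero: DF = P = 1857/2000 ≈ 0.928500
step 3 [3y] swap r/1=1075/27781: DF=(1 − 1075/27781·(0.957100+0.928500))/(1+1075/27781) = 357/400 ≈ 0.892500
step 4 [4y] swap r/1=1250/36531: DF=(1 − 1250/36531·(0.957100+0.928500+0.892500))/(1+1250/36531) = 7/8 ≈ 0.875000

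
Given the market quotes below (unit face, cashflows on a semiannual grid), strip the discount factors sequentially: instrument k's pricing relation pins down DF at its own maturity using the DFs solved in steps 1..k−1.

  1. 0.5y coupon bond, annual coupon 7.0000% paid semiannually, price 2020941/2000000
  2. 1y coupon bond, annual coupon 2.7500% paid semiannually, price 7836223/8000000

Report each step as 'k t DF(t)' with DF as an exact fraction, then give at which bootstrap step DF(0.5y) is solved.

1 1/2 9763/10000
2 1 953/1000
DF(0.5y) is solved at step 1

step 1 [0.5y] bond c/2=7/200: DF=(2020941/2000000 − 7/200·(0))/(1+7/200) = 9763/10000 ≈ 0.976300
step 2 [1y] bond c/2=11/800: DF=(7836223/8000000 − 11/800·(0.976300))/(1+11/800) = 953/1000 ≈ 0.953000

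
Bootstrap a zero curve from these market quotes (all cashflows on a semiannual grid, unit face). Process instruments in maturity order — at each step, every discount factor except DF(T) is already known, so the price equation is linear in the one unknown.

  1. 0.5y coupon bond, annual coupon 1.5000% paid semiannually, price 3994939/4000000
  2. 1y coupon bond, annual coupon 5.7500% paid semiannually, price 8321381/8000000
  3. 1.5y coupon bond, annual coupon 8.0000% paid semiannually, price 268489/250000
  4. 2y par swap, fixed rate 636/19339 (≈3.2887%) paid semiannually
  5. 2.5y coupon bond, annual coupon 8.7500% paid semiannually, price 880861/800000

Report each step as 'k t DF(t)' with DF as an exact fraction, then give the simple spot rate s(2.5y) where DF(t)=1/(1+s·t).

step 1 [0.5y] bond c/2=3/400: DF=(3994939/4000000 − 3/400·(0))/(1+3/400) = 9913/10000 ≈ 0.991300
step 2 [1y] bond c/2=23/800: DF=(8321381/8000000 − 23/800·(0.991300))/(1+23/800) = 4917/5000 ≈ 0.983400
step 3 [1.5y] bond c/2=1/25: DF=(268489/250000 − 1/25·(0.991300+0.983400))/(1+1/25) = 9567/10000 ≈ 0.956700
step 4 [2y] swap r/2=318/19339: DF=(1 − 318/19339·(0.991300+0.983400+0.956700))/(1+318/19339) = 2341/2500 ≈ 0.936400
step 5 [2.5y] bond c/2=7/160: DF=(880861/800000 − 7/160·(0.991300+0.983400+0.956700+0.936400))/(1+7/160) = 558/625 ≈ 0.892800

1 1/2 9913/10000
2 1 4917/5000
3 3/2 9567/10000
4 2 2341/2500
5 5/2 558/625
s(2.5y) = (1/(558/625) − 1)/(5/2) = 67/1395 ≈ 4.8029%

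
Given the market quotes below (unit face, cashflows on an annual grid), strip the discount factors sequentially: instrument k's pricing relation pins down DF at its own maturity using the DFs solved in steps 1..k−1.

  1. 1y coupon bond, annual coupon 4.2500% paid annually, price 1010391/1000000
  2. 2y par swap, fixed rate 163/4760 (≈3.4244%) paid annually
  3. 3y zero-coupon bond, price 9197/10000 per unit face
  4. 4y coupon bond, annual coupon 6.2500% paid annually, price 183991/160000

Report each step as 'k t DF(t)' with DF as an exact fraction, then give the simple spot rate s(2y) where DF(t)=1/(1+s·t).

step 1 [1y] bond c/1=17/400: DF=(1010391/1000000 − 17/400·(0))/(1+17/400) = 2423/2500 ≈ 0.969200
step 2 [2y] swap r/1=163/4760: DF=(1 − 163/4760·(0.969200))/(1+163/4760) = 2337/2500 ≈ 0.934800
step 3 [3y] zero: DF = P = 9197/10000 ≈ 0.919700
step 4 [4y] bond c/1=1/16: DF=(183991/160000 − 1/16·(0.969200+0.934800+0.919700))/(1+1/16) = 4581/5000 ≈ 0.916200

1 1 2423/2500
2 2 2337/2500
3 3 9197/10000
4 4 4581/5000
s(2y) = (1/(2337/2500) − 1)/(2) = 163/4674 ≈ 3.4874%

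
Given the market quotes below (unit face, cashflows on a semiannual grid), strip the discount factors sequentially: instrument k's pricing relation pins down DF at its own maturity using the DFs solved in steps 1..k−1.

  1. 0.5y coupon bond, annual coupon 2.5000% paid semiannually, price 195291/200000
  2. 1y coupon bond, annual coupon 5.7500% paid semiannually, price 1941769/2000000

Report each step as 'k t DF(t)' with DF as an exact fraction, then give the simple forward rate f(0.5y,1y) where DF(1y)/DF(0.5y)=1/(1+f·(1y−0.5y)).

1 1/2 2411/2500
2 1 573/625
f(0.5y,1y) = ((2411/2500)/(573/625) − 1)/(1/2) = 119/1146 ≈ 10.3839%

step 1 [0.5y] bond c/2=1/80: DF=(195291/200000 − 1/80·(0))/(1+1/80) = 2411/2500 ≈ 0.964400
step 2 [1y] bond c/2=23/800: DF=(1941769/2000000 − 23/800·(0.964400))/(1+23/800) = 573/625 ≈ 0.916800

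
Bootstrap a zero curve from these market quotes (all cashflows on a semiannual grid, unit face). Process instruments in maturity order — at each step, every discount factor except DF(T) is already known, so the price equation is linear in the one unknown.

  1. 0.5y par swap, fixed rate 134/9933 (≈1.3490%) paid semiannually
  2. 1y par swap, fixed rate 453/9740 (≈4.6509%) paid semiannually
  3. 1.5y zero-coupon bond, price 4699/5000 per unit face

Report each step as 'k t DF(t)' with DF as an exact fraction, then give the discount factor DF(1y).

1 1/2 9933/10000
2 1 9547/10000
3 3/2 4699/5000
DF(1y) = 9547/10000 ≈ 0.954700

step 1 [0.5y] swap r/2=67/9933: DF=(1 − 67/9933·(0))/(1+67/9933) = 9933/10000 ≈ 0.993300
step 2 [1y] swap r/2=453/19480: DF=(1 − 453/19480·(0.993300))/(1+453/19480) = 9547/10000 ≈ 0.954700
step 3 [1.5y] zero: DF = P = 4699/5000 ≈ 0.939800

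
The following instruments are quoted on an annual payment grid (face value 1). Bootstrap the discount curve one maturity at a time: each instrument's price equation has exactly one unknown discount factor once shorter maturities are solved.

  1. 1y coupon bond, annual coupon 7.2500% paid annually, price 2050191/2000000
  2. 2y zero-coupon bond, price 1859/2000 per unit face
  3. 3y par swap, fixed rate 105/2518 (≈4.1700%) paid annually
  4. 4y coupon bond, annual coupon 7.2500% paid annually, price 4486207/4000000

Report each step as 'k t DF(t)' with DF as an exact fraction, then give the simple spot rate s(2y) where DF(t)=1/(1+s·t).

step 1 [1y] bond c/1=29/400: DF=(2050191/2000000 − 29/400·(0))/(1+29/400) = 4779/5000 ≈ 0.955800
step 2 [2y] zero: DF = P = 1859/2000 ≈ 0.929500
step 3 [3y] swap r/1=105/2518: DF=(1 − 105/2518·(0.955800+0.929500))/(1+105/2518) = 1769/2000 ≈ 0.884500
step 4 [4y] bond c/1=29/400: DF=(4486207/4000000 − 29/400·(0.955800+0.929500+0.884500))/(1+29/400) = 1717/2000 ≈ 0.858500

1 1 4779/5000
2 2 1859/2000
3 3 1769/2000
4 4 1717/2000
s(2y) = (1/(1859/2000) − 1)/(2) = 141/3718 ≈ 3.7924%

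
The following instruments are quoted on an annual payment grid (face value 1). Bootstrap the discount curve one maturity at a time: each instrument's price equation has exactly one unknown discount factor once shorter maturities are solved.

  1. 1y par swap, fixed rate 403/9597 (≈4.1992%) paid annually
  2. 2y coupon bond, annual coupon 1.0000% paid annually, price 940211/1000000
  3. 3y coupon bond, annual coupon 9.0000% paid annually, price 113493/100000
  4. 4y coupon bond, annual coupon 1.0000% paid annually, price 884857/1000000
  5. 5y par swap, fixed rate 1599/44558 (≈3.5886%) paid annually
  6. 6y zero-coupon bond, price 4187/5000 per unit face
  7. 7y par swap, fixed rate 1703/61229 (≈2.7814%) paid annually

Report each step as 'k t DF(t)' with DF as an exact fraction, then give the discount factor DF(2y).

step 1 [1y] swap r/1=403/9597: DF=(1 − 403/9597·(0))/(1+403/9597) = 9597/10000 ≈ 0.959700
step 2 [2y] bond c/1=1/100: DF=(940211/1000000 − 1/100·(0.959700))/(1+1/100) = 4607/5000 ≈ 0.921400
step 3 [3y] bond c/1=9/100: DF=(113493/100000 − 9/100·(0.959700+0.921400))/(1+9/100) = 8859/10000 ≈ 0.885900
step 4 [4y] bond c/1=1/100: DF=(884857/1000000 − 1/100·(0.959700+0.921400+0.885900))/(1+1/100) = 8487/10000 ≈ 0.848700
step 5 [5y] swap r/1=1599/44558: DF=(1 − 1599/44558·(0.959700+0.921400+0.885900+0.848700))/(1+1599/44558) = 8401/10000 ≈ 0.840100
step 6 [6y] zero: DF = P = 4187/5000 ≈ 0.837400
step 7 [7y] swap r/1=1703/61229: DF=(1 − 1703/61229·(0.959700+0.921400+0.885900+0.848700+0.840100+0.837400))/(1+1703/61229) = 8297/10000 ≈ 0.829700

1 1 9597/10000
2 2 4607/5000
3 3 8859/10000
4 4 8487/10000
5 5 8401/10000
6 6 4187/5000
7 7 8297/10000
DF(2y) = 4607/5000 ≈ 0.921400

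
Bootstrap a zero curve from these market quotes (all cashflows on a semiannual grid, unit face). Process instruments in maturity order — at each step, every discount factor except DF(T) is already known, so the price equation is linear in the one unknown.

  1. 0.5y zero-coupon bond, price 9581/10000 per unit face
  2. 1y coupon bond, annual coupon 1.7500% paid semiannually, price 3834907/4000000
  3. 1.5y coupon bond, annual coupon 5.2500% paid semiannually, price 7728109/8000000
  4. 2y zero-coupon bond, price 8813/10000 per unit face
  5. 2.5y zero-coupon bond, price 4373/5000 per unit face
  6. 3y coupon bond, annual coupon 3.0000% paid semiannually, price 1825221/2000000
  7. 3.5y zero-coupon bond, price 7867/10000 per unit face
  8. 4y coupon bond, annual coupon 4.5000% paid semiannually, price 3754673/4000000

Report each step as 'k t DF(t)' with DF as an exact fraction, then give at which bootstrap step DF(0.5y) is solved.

1 1/2 9581/10000
2 1 9421/10000
3 3/2 8927/10000
4 2 8813/10000
5 5/2 4373/5000
6 3 8319/10000
7 7/2 7867/10000
8 4 7823/10000
DF(0.5y) is solved at step 1

step 1 [0.5y] zero: DF = P = 9581/10000 ≈ 0.958100
step 2 [1y] bond c/2=7/800: DF=(3834907/4000000 − 7/800·(0.958100))/(1+7/800) = 9421/10000 ≈ 0.942100
step 3 [1.5y] bond c/2=21/800: DF=(7728109/8000000 − 21/800·(0.958100+0.942100))/(1+21/800) = 8927/10000 ≈ 0.892700
step 4 [2y] zero: DF = P = 8813/10000 ≈ 0.881300
step 5 [2.5y] zero: DF = P = 4373/5000 ≈ 0.874600
step 6 [3y] bond c/2=3/200: DF=(1825221/2000000 − 3/200·(0.958100+0.942100+0.892700+0.881300+0.874600))/(1+3/200) = 8319/10000 ≈ 0.831900
step 7 [3.5y] zero: DF = P = 7867/10000 ≈ 0.786700
step 8 [4y] bond c/2=9/400: DF=(3754673/4000000 − 9/400·(0.958100+0.942100+0.892700+0.881300+0.874600+0.831900+0.786700))/(1+9/400) = 7823/10000 ≈ 0.782300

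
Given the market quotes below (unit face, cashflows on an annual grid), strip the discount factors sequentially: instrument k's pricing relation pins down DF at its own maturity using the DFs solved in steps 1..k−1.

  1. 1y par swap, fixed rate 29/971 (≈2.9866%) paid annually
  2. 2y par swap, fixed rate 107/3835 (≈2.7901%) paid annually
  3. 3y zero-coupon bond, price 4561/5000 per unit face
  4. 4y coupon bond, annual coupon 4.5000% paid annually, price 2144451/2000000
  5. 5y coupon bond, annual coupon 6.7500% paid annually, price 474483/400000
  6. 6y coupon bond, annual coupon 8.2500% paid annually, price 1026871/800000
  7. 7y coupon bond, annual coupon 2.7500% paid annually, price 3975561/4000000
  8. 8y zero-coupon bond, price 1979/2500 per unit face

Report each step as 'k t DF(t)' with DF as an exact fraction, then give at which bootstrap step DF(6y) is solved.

step 1 [1y] swap r/1=29/971: DF=(1 − 29/971·(0))/(1+29/971) = 971/1000 ≈ 0.971000
step 2 [2y] swap r/1=107/3835: DF=(1 − 107/3835·(0.971000))/(1+107/3835) = 1893/2000 ≈ 0.946500
step 3 [3y] zero: DF = P = 4561/5000 ≈ 0.912200
step 4 [4y] bond c/1=9/200: DF=(2144451/2000000 − 9/200·(0.971000+0.946500+0.912200))/(1+9/200) = 4521/5000 ≈ 0.904200
step 5 [5y] bond c/1=27/400: DF=(474483/400000 − 27/400·(0.971000+0.946500+0.912200+0.904200))/(1+27/400) = 8751/10000 ≈ 0.875100
step 6 [6y] bond c/1=33/400: DF=(1026871/800000 − 33/400·(0.971000+0.946500+0.912200+0.904200+0.875100))/(1+33/400) = 1669/2000 ≈ 0.834500
step 7 [7y] bond c/1=11/400: DF=(3975561/4000000 − 11/400·(0.971000+0.946500+0.912200+0.904200+0.875100+0.834500))/(1+11/400) = 1027/1250 ≈ 0.821600
step 8 [8y] zero: DF = P = 1979/2500 ≈ 0.791600

1 1 971/1000
2 2 1893/2000
3 3 4561/5000
4 4 4521/5000
5 5 8751/10000
6 6 1669/2000
7 7 1027/1250
8 8 1979/2500
DF(6y) is solved at step 6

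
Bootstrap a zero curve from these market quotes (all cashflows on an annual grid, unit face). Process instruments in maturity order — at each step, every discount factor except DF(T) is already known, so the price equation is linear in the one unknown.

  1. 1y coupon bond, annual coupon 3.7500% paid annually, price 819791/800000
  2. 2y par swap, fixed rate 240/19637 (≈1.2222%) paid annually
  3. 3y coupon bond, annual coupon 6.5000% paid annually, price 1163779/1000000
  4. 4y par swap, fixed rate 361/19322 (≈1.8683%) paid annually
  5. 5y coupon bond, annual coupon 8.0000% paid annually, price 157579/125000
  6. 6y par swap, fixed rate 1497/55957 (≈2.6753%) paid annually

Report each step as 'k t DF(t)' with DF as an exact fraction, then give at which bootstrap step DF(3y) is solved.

step 1 [1y] bond c/1=3/80: DF=(819791/800000 − 3/80·(0))/(1+3/80) = 9877/10000 ≈ 0.987700
step 2 [2y] swap r/1=240/19637: DF=(1 − 240/19637·(0.987700))/(1+240/19637) = 122/125 ≈ 0.976000
step 3 [3y] bond c/1=13/200: DF=(1163779/1000000 − 13/200·(0.987700+0.976000))/(1+13/200) = 9729/10000 ≈ 0.972900
step 4 [4y] swap r/1=361/19322: DF=(1 − 361/19322·(0.987700+0.976000+0.972900))/(1+361/19322) = 4639/5000 ≈ 0.927800
step 5 [5y] bond c/1=2/25: DF=(157579/125000 − 2/25·(0.987700+0.976000+0.972900+0.927800))/(1+2/25) = 881/1000 ≈ 0.881000
step 6 [6y] swap r/1=1497/55957: DF=(1 − 1497/55957·(0.987700+0.976000+0.972900+0.927800+0.881000))/(1+1497/55957) = 8503/10000 ≈ 0.850300

1 1 9877/10000
2 2 122/125
3 3 9729/10000
4 4 4639/5000
5 5 881/1000
6 6 8503/10000
DF(3y) is solved at step 3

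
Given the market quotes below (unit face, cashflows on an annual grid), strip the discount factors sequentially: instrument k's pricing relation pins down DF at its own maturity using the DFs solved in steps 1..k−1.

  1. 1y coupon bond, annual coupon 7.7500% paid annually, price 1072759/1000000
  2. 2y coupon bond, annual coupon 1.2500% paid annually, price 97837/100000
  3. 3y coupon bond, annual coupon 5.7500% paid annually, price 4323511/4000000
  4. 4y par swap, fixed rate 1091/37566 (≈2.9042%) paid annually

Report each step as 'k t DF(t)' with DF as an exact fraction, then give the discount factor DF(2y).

step 1 [1y] bond c/1=31/400: DF=(1072759/1000000 − 31/400·(0))/(1+31/400) = 2489/2500 ≈ 0.995600
step 2 [2y] bond c/1=1/80: DF=(97837/100000 − 1/80·(0.995600))/(1+1/80) = 477/500 ≈ 0.954000
step 3 [3y] bond c/1=23/400: DF=(4323511/4000000 − 23/400·(0.995600+0.954000))/(1+23/400) = 9161/10000 ≈ 0.916100
step 4 [4y] swap r/1=1091/37566: DF=(1 − 1091/37566·(0.995600+0.954000+0.916100))/(1+1091/37566) = 8909/10000 ≈ 0.890900

1 1 2489/2500
2 2 477/500
3 3 9161/10000
4 4 8909/10000
DF(2y) = 477/500 ≈ 0.954000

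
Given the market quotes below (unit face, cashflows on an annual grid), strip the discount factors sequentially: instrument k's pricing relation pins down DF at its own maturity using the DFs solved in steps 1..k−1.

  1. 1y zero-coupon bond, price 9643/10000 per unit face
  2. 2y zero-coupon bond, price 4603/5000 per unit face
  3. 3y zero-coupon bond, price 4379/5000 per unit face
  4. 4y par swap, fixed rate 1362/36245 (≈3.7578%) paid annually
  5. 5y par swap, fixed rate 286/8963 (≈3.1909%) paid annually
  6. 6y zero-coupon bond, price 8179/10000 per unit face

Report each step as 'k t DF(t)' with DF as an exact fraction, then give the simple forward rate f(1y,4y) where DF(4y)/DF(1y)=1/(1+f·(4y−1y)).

step 1 [1y] zero: DF = P = 9643/10000 ≈ 0.964300
step 2 [2y] zero: DF = P = 4603/5000 ≈ 0.920600
step 3 [3y] zero: DF = P = 4379/5000 ≈ 0.875800
step 4 [4y] swap r/1=1362/36245: DF=(1 − 1362/36245·(0.964300+0.920600+0.875800))/(1+1362/36245) = 4319/5000 ≈ 0.863800
step 5 [5y] swap r/1=286/8963: DF=(1 − 286/8963·(0.964300+0.920600+0.875800+0.863800))/(1+286/8963) = 857/1000 ≈ 0.857000
step 6 [6y] zero: DF = P = 8179/10000 ≈ 0.817900

1 1 9643/10000
2 2 4603/5000
3 3 4379/5000
4 4 4319/5000
5 5 857/1000
6 6 8179/10000
f(1y,4y) = ((9643/10000)/(4319/5000) − 1)/(3) = 335/8638 ≈ 3.8782%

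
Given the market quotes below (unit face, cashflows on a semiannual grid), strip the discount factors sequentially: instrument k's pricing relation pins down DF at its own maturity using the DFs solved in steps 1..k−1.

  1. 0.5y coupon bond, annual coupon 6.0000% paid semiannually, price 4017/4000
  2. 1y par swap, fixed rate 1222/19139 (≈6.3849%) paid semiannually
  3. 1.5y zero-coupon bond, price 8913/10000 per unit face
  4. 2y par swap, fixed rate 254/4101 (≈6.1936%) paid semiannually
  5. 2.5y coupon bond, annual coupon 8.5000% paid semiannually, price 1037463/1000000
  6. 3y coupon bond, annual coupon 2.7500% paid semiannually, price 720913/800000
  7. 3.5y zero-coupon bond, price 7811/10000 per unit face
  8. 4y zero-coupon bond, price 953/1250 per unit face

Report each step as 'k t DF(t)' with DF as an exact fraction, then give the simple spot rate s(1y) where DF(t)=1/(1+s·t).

1 1/2 39/40
2 1 9389/10000
3 3/2 8913/10000
4 2 8857/10000
5 5/2 8447/10000
6 3 4137/5000
7 7/2 7811/10000
8 4 953/1250
s(1y) = (1/(9389/10000) − 1)/(1) = 611/9389 ≈ 6.5076%

step 1 [0.5y] bond c/2=3/100: DF=(4017/4000 − 3/100·(0))/(1+3/100) = 39/40 ≈ 0.975000
step 2 [1y] swap r/2=611/19139: DF=(1 − 611/19139·(0.975000))/(1+611/19139) = 9389/10000 ≈ 0.938900
step 3 [1.5y] zero: DF = P = 8913/10000 ≈ 0.891300
step 4 [2y] swap r/2=127/4101: DF=(1 − 127/4101·(0.975000+0.938900+0.891300))/(1+127/4101) = 8857/10000 ≈ 0.885700
step 5 [2.5y] bond c/2=17/400: DF=(1037463/1000000 − 17/400·(0.975000+0.938900+0.891300+0.885700))/(1+17/400) = 8447/10000 ≈ 0.844700
step 6 [3y] bond c/2=11/800: DF=(720913/800000 − 11/800·(0.975000+0.938900+0.891300+0.885700+0.844700))/(1+11/800) = 4137/5000 ≈ 0.827400
step 7 [3.5y] zero: DF = P = 7811/10000 ≈ 0.781100
step 8 [4y] zero: DF = P = 953/1250 ≈ 0.762400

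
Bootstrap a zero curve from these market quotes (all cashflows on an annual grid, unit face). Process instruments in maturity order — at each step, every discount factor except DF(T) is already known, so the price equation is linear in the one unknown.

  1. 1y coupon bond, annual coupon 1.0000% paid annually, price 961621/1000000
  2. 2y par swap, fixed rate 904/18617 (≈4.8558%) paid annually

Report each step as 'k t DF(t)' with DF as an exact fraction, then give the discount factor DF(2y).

1 1 9521/10000
2 2 1137/1250
DF(2y) = 1137/1250 ≈ 0.909600

step 1 [1y] bond c/1=1/100: DF=(961621/1000000 − 1/100·(0))/(1+1/100) = 9521/10000 ≈ 0.952100
step 2 [2y] swap r/1=904/18617: DF=(1 − 904/18617·(0.952100))/(1+904/18617) = 1137/1250 ≈ 0.909600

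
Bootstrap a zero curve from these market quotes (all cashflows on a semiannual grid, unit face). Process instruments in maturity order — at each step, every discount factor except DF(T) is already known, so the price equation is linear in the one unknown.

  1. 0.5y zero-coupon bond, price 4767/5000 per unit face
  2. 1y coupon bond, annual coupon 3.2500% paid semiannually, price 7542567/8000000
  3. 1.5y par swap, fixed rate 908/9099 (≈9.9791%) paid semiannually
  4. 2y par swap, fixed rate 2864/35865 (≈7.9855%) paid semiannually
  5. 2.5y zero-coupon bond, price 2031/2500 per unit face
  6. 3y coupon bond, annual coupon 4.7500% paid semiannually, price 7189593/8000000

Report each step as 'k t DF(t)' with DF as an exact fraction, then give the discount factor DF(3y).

1 1/2 4767/5000
2 1 73/80
3 3/2 4319/5000
4 2 1071/1250
5 5/2 2031/2500
6 3 3879/5000
DF(3y) = 3879/5000 ≈ 0.775800

step 1 [0.5y] zero: DF = P = 4767/5000 ≈ 0.953400
step 2 [1y] bond c/2=13/800: DF=(7542567/8000000 − 13/800·(0.953400))/(1+13/800) = 73/80 ≈ 0.912500
step 3 [1.5y] swap r/2=454/9099: DF=(1 − 454/9099·(0.953400+0.912500))/(1+454/9099) = 4319/5000 ≈ 0.863800
step 4 [2y] swap r/2=1432/35865: DF=(1 − 1432/35865·(0.953400+0.912500+0.863800))/(1+1432/35865) = 1071/1250 ≈ 0.856800
step 5 [2.5y] zero: DF = P = 2031/2500 ≈ 0.812400
step 6 [3y] bond c/2=19/800: DF=(7189593/8000000 − 19/800·(0.953400+0.912500+0.863800+0.856800+0.812400))/(1+19/800) = 3879/5000 ≈ 0.775800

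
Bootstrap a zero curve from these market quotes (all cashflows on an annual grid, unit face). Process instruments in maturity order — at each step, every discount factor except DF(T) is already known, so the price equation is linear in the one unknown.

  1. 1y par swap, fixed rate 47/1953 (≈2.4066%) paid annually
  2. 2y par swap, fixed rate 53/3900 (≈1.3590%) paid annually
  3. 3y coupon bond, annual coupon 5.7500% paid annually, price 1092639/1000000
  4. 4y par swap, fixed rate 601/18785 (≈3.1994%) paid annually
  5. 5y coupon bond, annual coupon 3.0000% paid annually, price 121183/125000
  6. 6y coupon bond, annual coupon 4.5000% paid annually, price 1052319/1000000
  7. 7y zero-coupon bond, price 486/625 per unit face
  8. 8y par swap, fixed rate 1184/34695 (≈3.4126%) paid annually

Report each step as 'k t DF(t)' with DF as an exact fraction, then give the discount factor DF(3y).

step 1 [1y] swap r/1=47/1953: DF=(1 − 47/1953·(0))/(1+47/1953) = 1953/2000 ≈ 0.976500
step 2 [2y] swap r/1=53/3900: DF=(1 − 53/3900·(0.976500))/(1+53/3900) = 1947/2000 ≈ 0.973500
step 3 [3y] bond c/1=23/400: DF=(1092639/1000000 − 23/400·(0.976500+0.973500))/(1+23/400) = 1159/1250 ≈ 0.927200
step 4 [4y] swap r/1=601/18785: DF=(1 − 601/18785·(0.976500+0.973500+0.927200))/(1+601/18785) = 4399/5000 ≈ 0.879800
step 5 [5y] bond c/1=3/100: DF=(121183/125000 − 3/100·(0.976500+0.973500+0.927200+0.879800))/(1+3/100) = 4159/5000 ≈ 0.831800
step 6 [6y] bond c/1=9/200: DF=(1052319/1000000 − 9/200·(0.976500+0.973500+0.927200+0.879800+0.831800))/(1+9/200) = 4047/5000 ≈ 0.809400
step 7 [7y] zero: DF = P = 486/625 ≈ 0.777600
step 8 [8y] swap r/1=1184/34695: DF=(1 − 1184/34695·(0.976500+0.973500+0.927200+0.879800+0.831800+0.809400+0.777600))/(1+1184/34695) = 477/625 ≈ 0.763200

1 1 1953/2000
2 2 1947/2000
3 3 1159/1250
4 4 4399/5000
5 5 4159/5000
6 6 4047/5000
7 7 486/625
8 8 477/625
DF(3y) = 1159/1250 ≈ 0.927200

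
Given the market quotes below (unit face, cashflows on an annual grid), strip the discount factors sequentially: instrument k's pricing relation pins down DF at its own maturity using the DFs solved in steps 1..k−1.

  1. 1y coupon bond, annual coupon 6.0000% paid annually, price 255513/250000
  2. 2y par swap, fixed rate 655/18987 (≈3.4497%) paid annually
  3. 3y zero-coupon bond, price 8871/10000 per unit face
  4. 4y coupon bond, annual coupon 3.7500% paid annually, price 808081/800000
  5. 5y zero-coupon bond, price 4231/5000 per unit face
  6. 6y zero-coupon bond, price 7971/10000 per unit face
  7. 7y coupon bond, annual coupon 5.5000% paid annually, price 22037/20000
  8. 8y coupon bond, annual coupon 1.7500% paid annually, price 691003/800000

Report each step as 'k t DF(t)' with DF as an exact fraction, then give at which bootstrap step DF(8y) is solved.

1 1 4821/5000
2 2 1869/2000
3 3 8871/10000
4 4 8729/10000
5 5 4231/5000
6 6 7971/10000
7 7 96/125
8 8 1489/2000
DF(8y) is solved at step 8

step 1 [1y] bond c/1=3/50: DF=(255513/250000 − 3/50·(0))/(1+3/50) = 4821/5000 ≈ 0.964200
step 2 [2y] swap r/1=655/18987: DF=(1 − 655/18987·(0.964200))/(1+655/18987) = 1869/2000 ≈ 0.934500
step 3 [3y] zero: DF = P = 8871/10000 ≈ 0.887100
step 4 [4y] bond c/1=3/80: DF=(808081/800000 − 3/80·(0.964200+0.934500+0.887100))/(1+3/80) = 8729/10000 ≈ 0.872900
step 5 [5y] zero: DF = P = 4231/5000 ≈ 0.846200
step 6 [6y] zero: DF = P = 7971/10000 ≈ 0.797100
step 7 [7y] bond c/1=11/200: DF=(22037/20000 − 11/200·(0.964200+0.934500+0.887100+0.872900+0.846200+0.797100))/(1+11/200) = 96/125 ≈ 0.768000
step 8 [8y] bond c/1=7/400: DF=(691003/800000 − 7/400·(0.964200+0.934500+0.887100+0.872900+0.846200+0.797100+0.768000))/(1+7/400) = 1489/2000 ≈ 0.744500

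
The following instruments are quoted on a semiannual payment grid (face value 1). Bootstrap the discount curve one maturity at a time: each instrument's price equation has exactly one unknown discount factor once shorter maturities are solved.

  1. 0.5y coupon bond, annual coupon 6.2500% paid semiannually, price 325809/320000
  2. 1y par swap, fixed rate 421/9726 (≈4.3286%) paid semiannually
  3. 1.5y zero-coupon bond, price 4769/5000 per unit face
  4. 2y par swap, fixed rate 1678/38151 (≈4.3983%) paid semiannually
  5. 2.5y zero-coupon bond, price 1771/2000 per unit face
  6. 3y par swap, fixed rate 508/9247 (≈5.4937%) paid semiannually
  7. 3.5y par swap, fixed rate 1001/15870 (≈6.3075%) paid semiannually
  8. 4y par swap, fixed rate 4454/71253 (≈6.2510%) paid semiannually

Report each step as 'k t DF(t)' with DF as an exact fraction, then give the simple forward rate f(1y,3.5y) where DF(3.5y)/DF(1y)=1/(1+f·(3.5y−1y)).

step 1 [0.5y] bond c/2=1/32: DF=(325809/320000 − 1/32·(0))/(1+1/32) = 9873/10000 ≈ 0.987300
step 2 [1y] swap r/2=421/19452: DF=(1 − 421/19452·(0.987300))/(1+421/19452) = 9579/10000 ≈ 0.957900
step 3 [1.5y] zero: DF = P = 4769/5000 ≈ 0.953800
step 4 [2y] swap r/2=839/38151: DF=(1 − 839/38151·(0.987300+0.957900+0.953800))/(1+839/38151) = 9161/10000 ≈ 0.916100
step 5 [2.5y] zero: DF = P = 1771/2000 ≈ 0.885500
step 6 [3y] swap r/2=254/9247: DF=(1 − 254/9247·(0.987300+0.957900+0.953800+0.916100+0.885500))/(1+254/9247) = 2119/2500 ≈ 0.847600
step 7 [3.5y] swap r/2=1001/31740: DF=(1 − 1001/31740·(0.987300+0.957900+0.953800+0.916100+0.885500+0.847600))/(1+1001/31740) = 3999/5000 ≈ 0.799800
step 8 [4y] swap r/2=2227/71253: DF=(1 − 2227/71253·(0.987300+0.957900+0.953800+0.916100+0.885500+0.847600+0.799800))/(1+2227/71253) = 7773/10000 ≈ 0.777300

1 1/2 9873/10000
2 1 9579/10000
3 3/2 4769/5000
4 2 9161/10000
5 5/2 1771/2000
6 3 2119/2500
7 7/2 3999/5000
8 4 7773/10000
f(1y,3.5y) = ((9579/10000)/(3999/5000) − 1)/(5/2) = 17/215 ≈ 7.9070%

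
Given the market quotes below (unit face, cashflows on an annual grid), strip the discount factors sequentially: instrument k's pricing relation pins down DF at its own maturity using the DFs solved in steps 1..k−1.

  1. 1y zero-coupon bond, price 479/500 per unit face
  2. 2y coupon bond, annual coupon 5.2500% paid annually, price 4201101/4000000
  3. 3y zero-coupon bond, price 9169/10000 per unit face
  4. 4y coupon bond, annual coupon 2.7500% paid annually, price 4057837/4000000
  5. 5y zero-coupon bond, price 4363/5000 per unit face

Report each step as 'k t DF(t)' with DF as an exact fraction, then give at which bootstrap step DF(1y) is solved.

step 1 [1y] zero: DF = P = 479/500 ≈ 0.958000
step 2 [2y] bond c/1=21/400: DF=(4201101/4000000 − 21/400·(0.958000))/(1+21/400) = 9501/10000 ≈ 0.950100
step 3 [3y] zero: DF = P = 9169/10000 ≈ 0.916900
step 4 [4y] bond c/1=11/400: DF=(4057837/4000000 − 11/400·(0.958000+0.950100+0.916900))/(1+11/400) = 9117/10000 ≈ 0.911700
step 5 [5y] zero: DF = P = 4363/5000 ≈ 0.872600

1 1 479/500
2 2 9501/10000
3 3 9169/10000
4 4 9117/10000
5 5 4363/5000
DF(1y) is solved at step 1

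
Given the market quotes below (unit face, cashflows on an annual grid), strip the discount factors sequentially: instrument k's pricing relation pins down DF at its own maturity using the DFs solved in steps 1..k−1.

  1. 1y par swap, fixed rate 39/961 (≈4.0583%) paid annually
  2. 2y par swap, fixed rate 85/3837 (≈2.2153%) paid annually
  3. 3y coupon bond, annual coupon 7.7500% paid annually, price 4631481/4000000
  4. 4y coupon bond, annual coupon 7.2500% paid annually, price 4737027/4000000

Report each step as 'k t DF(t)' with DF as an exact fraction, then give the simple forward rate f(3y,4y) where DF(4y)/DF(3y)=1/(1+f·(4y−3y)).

step 1 [1y] swap r/1=39/961: DF=(1 − 39/961·(0))/(1+39/961) = 961/1000 ≈ 0.961000
step 2 [2y] swap r/1=85/3837: DF=(1 − 85/3837·(0.961000))/(1+85/3837) = 383/400 ≈ 0.957500
step 3 [3y] bond c/1=31/400: DF=(4631481/4000000 − 31/400·(0.961000+0.957500))/(1+31/400) = 4683/5000 ≈ 0.936600
step 4 [4y] bond c/1=29/400: DF=(4737027/4000000 − 29/400·(0.961000+0.957500+0.936600))/(1+29/400) = 1139/1250 ≈ 0.911200

1 1 961/1000
2 2 383/400
3 3 4683/5000
4 4 1139/1250
f(3y,4y) = ((4683/5000)/(1139/1250) − 1)/(1) = 127/4556 ≈ 2.7875%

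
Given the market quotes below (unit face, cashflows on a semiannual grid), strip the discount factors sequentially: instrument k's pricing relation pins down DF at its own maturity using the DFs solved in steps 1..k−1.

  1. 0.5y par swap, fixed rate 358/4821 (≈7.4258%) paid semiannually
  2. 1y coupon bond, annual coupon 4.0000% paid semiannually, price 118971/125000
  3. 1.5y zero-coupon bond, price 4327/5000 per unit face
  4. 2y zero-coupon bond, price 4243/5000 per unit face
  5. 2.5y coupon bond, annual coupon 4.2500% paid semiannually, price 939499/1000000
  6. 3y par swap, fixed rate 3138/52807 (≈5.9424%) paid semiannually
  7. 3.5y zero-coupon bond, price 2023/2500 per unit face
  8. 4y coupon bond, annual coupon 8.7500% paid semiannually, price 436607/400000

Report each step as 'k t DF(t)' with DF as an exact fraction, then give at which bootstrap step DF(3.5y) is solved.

step 1 [0.5y] swap r/2=179/4821: DF=(1 − 179/4821·(0))/(1+179/4821) = 4821/5000 ≈ 0.964200
step 2 [1y] bond c/2=1/50: DF=(118971/125000 − 1/50·(0.964200))/(1+1/50) = 4571/5000 ≈ 0.914200
step 3 [1.5y] zero: DF = P = 4327/5000 ≈ 0.865400
step 4 [2y] zero: DF = P = 4243/5000 ≈ 0.848600
step 5 [2.5y] bond c/2=17/800: DF=(939499/1000000 − 17/800·(0.964200+0.914200+0.865400+0.848600))/(1+17/800) = 2113/2500 ≈ 0.845200
step 6 [3y] swap r/2=1569/52807: DF=(1 − 1569/52807·(0.964200+0.914200+0.865400+0.848600+0.845200))/(1+1569/52807) = 8431/10000 ≈ 0.843100
step 7 [3.5y] zero: DF = P = 2023/2500 ≈ 0.809200
step 8 [4y] bond c/2=7/160: DF=(436607/400000 − 7/160·(0.964200+0.914200+0.865400+0.848600+0.845200+0.843100+0.809200))/(1+7/160) = 1581/2000 ≈ 0.790500

1 1/2 4821/5000
2 1 4571/5000
3 3/2 4327/5000
4 2 4243/5000
5 5/2 2113/2500
6 3 8431/10000
7 7/2 2023/2500
8 4 1581/2000
DF(3.5y) is solved at step 7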